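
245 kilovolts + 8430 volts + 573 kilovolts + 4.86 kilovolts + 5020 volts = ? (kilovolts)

836.31 kilovolts

In kilovolts:
  245 kilovolts → 245
  8430 volts = 8430 × 10^-3 kilovolts = 8.43
  573 kilovolts → 573
  4.86 kilovolts → 4.86
  5020 volts = 5020 × 10^-3 kilovolts = 5.02
Sum: 245 + 8.43 + 573 + 4.86 + 5.02 = 836.31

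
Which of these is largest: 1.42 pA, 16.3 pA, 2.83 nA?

2.83 nA

1.42 pA = 0.00000000000142 A
16.3 pA = 0.0000000000163 A
2.83 nA = 0.00000000283 A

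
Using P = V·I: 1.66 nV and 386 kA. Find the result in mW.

1.66 × 10^-9 × 386 × 10^3 = 640.76 × 10^-6 W

0.64076 mW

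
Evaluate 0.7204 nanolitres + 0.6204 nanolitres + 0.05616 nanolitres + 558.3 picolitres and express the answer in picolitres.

In picolitres:
  0.7204 nanolitres = 0.7204 × 10³ picolitres = 720.4
  0.6204 nanolitres = 0.6204 × 10³ picolitres = 620.4
  0.05616 nanolitres = 0.05616 × 10³ picolitres = 56.16
  558.3 picolitres → 558.3
Sum: 720.4 + 620.4 + 56.16 + 558.3 = 1955.26

1955.26 picolitres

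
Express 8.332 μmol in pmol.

micro = 1e-6, pico = 1e-12; factor is 1e6.
8.332 × 1e6 = 8332000

8332000 pmol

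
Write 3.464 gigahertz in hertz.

3464000000 hertz

giga = 1e9, (no prefix) = 1e0; factor is 1e9.
3.464 × 1e9 = 3464000000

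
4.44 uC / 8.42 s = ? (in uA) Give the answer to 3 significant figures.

0.527 uA

(4.44e-6) / (8.42) = 0.52732e-6 A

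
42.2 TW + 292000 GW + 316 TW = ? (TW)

In TW:
  42.2 TW → 42.2
  292000 GW = 292000 × 10⁻³ TW = 292
  316 TW → 316
Sum: 42.2 + 292 + 316 = 650.2

650.2 TW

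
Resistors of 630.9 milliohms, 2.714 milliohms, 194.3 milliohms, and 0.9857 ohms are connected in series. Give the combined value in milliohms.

In milliohms:
  630.9 milliohms → 630.9
  2.714 milliohms → 2.714
  194.3 milliohms → 194.3
  0.9857 ohms = 0.9857 × 10³ milliohms = 985.7
Sum: 630.9 + 2.714 + 194.3 + 985.7 = 1813.614

1813.614 milliohms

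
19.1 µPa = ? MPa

micro = 10^-6, mega = 10^6; factor is 10^-12.
19.1 × 10^-12 = 0.0000000000191

0.0000000000191 MPa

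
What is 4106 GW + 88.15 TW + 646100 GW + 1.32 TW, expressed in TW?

In TW:
  4106 GW = 4106 × 10⁻³ TW = 4.106
  88.15 TW → 88.15
  646100 GW = 646100 × 10⁻³ TW = 646.1
  1.32 TW → 1.32
Sum: 4.106 + 88.15 + 646.1 + 1.32 = 739.676

739.676 TW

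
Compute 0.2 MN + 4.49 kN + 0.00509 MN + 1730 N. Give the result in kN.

In kN:
  0.2 MN = 0.2e3 kN = 200
  4.49 kN → 4.49
  0.00509 MN = 0.00509e3 kN = 5.09
  1730 N = 1730e-3 kN = 1.73
Sum: 200 + 4.49 + 5.09 + 1.73 = 211.31

211.31 kN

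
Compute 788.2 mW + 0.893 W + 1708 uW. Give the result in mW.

1682.908 mW

In mW:
  788.2 mW → 788.2
  0.893 W = 0.893 × 10³ mW = 893
  1708 uW = 1708 × 10⁻³ mW = 1.708
Sum: 788.2 + 893 + 1.708 = 1682.908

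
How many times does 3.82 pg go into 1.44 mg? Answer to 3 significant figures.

377000000

(1.44 × 10⁻³) / (3.82 × 10⁻¹²) = 0.377 × 10⁹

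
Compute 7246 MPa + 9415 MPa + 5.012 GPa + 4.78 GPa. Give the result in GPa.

26.453 GPa

In GPa:
  7246 MPa = 7246 × 10⁻³ GPa = 7.246
  9415 MPa = 9415 × 10⁻³ GPa = 9.415
  5.012 GPa → 5.012
  4.78 GPa → 4.78
Sum: 7.246 + 9.415 + 5.012 + 4.78 = 26.453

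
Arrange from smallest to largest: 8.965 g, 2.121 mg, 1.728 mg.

1.728 mg < 2.121 mg < 8.965 g

8.965 g = 8.965 g
2.121 mg = 0.002121 g
1.728 mg = 0.001728 g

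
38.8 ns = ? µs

0.0388 µs

nano = 1e-9, micro = 1e-6; factor is 1e-3.
38.8 × 1e-3 = 0.0388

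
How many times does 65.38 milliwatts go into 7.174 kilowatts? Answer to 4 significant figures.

109700

(7.174e3) / (65.38e-3) = 0.10973e6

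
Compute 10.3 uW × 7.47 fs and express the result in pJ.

10.3 × 10^-6 × 7.47 × 10^-15 = 76.941 × 10^-21 J

0.000000076941 pJ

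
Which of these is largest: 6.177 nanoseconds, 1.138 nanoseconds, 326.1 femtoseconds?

6.177 nanoseconds = 0.000000006177 seconds
1.138 nanoseconds = 0.000000001138 seconds
326.1 femtoseconds = 0.0000000000003261 seconds

6.177 nanoseconds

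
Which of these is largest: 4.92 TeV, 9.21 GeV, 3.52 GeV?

4.92 TeV = 4920000000000 eV
9.21 GeV = 9210000000 eV
3.52 GeV = 3520000000 eV

4.92 TeV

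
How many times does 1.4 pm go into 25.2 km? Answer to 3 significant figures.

18000000000000000

(25.2e3) / (1.4e-12) = 18e15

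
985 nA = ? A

nano = 10^-9, (no prefix) = 10^0; factor is 10^-9.
985 × 10^-9 = 0.000000985

0.000000985 A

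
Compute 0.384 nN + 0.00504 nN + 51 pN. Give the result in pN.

In pN:
  0.384 nN = 0.384 × 10³ pN = 384
  0.00504 nN = 0.00504 × 10³ pN = 5.04
  51 pN → 51
Sum: 384 + 5.04 + 51 = 440.04

440.04 pN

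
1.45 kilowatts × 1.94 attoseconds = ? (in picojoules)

1.45e3 × 1.94e-18 = 2.813e-15 J

0.002813 picojoules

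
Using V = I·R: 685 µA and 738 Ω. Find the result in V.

685 × 10^-6 × 738 = 505530 × 10^-6 V

0.50553 V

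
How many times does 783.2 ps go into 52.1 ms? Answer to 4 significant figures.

(52.1 × 10⁻³) / (783.2 × 10⁻¹²) = 0.066522 × 10⁹

66520000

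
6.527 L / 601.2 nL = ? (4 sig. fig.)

10860000

(6.527) / (601.2e-9) = 0.010857e9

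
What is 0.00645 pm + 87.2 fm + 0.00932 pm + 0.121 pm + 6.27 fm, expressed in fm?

230.24 fm

In fm:
  0.00645 pm = 0.00645 × 10³ fm = 6.45
  87.2 fm → 87.2
  0.00932 pm = 0.00932 × 10³ fm = 9.32
  0.121 pm = 0.121 × 10³ fm = 121
  6.27 fm → 6.27
Sum: 6.45 + 87.2 + 9.32 + 121 + 6.27 = 230.24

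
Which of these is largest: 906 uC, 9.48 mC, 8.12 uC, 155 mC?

155 mC

906 uC = 0.000906 C
9.48 mC = 0.00948 C
8.12 uC = 0.00000812 C
155 mC = 0.155 C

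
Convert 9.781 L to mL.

(no prefix) = 1e0, milli = 1e-3; factor is 1e3.
9.781 × 1e3 = 9781

9781 mL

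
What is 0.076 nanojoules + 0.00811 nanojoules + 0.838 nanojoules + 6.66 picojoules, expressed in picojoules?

In picojoules:
  0.076 nanojoules = 0.076e3 picojoules = 76
  0.00811 nanojoules = 0.00811e3 picojoules = 8.11
  0.838 nanojoules = 0.838e3 picojoules = 838
  6.66 picojoules → 6.66
Sum: 76 + 8.11 + 838 + 6.66 = 928.77

928.77 picojoules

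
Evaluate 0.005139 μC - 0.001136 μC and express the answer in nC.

4.003 nC

In nC:
  0.005139 μC = 0.005139 × 10^3 nC = 5.139
  0.001136 μC = 0.001136 × 10^3 nC = 1.136
Difference: 5.139 - 1.136 = 4.003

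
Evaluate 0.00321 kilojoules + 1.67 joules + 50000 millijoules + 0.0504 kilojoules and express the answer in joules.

105.28 joules

In joules:
  0.00321 kilojoules = 0.00321 × 10³ joules = 3.21
  1.67 joules → 1.67
  50000 millijoules = 50000 × 10⁻³ joules = 50
  0.0504 kilojoules = 0.0504 × 10³ joules = 50.4
Sum: 3.21 + 1.67 + 50 + 50.4 = 105.28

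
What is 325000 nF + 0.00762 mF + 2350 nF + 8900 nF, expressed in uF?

In uF:
  325000 nF = 325000 × 10⁻³ uF = 325
  0.00762 mF = 0.00762 × 10³ uF = 7.62
  2350 nF = 2350 × 10⁻³ uF = 2.35
  8900 nF = 8900 × 10⁻³ uF = 8.9
Sum: 325 + 7.62 + 2.35 + 8.9 = 343.87

343.87 uF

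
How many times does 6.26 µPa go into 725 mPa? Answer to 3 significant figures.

116000

(725e-3) / (6.26e-6) = 115.8e3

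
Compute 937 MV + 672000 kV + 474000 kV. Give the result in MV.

In MV:
  937 MV → 937
  672000 kV = 672000e-3 MV = 672
  474000 kV = 474000e-3 MV = 474
Sum: 937 + 672 + 474 = 2083

2083 MV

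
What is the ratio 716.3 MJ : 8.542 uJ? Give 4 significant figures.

(716.3 × 10^6) / (8.542 × 10^-6) = 83.856 × 10^12

83860000000000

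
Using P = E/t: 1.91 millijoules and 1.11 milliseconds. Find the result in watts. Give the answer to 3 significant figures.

(1.91 × 10⁻³) / (1.11 × 10⁻³) = 1.7207 W

1.72 watts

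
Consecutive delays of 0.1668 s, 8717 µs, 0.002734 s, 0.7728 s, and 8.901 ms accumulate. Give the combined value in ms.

In ms:
  0.1668 s = 0.1668 × 10³ ms = 166.8
  8717 µs = 8717 × 10⁻³ ms = 8.717
  0.002734 s = 0.002734 × 10³ ms = 2.734
  0.7728 s = 0.7728 × 10³ ms = 772.8
  8.901 ms → 8.901
Sum: 166.8 + 8.717 + 2.734 + 772.8 + 8.901 = 959.952

959.952 ms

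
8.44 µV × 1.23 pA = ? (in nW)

8.44e-6 × 1.23e-12 = 10.3812e-18 W

0.0000000103812 nW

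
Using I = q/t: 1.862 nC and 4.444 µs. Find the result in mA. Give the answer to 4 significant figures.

0.4190 mA

(1.862e-9) / (4.444e-6) = 0.418992e-3 A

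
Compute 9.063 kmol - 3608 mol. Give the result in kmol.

5.455 kmol

In kmol:
  9.063 kmol → 9.063
  3608 mol = 3608 × 10⁻³ kmol = 3.608
Difference: 9.063 - 3.608 = 5.455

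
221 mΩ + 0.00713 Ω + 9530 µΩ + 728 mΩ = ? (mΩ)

965.66 mΩ

In mΩ:
  221 mΩ → 221
  0.00713 Ω = 0.00713 × 10^3 mΩ = 7.13
  9530 µΩ = 9530 × 10^-3 mΩ = 9.53
  728 mΩ → 728
Sum: 221 + 7.13 + 9.53 + 728 = 965.66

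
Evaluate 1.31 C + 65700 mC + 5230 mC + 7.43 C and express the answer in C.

In C:
  1.31 C → 1.31
  65700 mC = 65700 × 10^-3 C = 65.7
  5230 mC = 5230 × 10^-3 C = 5.23
  7.43 C → 7.43
Sum: 1.31 + 65.7 + 5.23 + 7.43 = 79.67

79.67 C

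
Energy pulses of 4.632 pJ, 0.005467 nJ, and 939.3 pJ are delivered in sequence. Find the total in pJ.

949.399 pJ

In pJ:
  4.632 pJ → 4.632
  0.005467 nJ = 0.005467e3 pJ = 5.467
  939.3 pJ → 939.3
Sum: 4.632 + 5.467 + 939.3 = 949.399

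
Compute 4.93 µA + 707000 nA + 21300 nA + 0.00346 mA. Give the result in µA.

736.69 µA

In µA:
  4.93 µA → 4.93
  707000 nA = 707000 × 10^-3 µA = 707
  21300 nA = 21300 × 10^-3 µA = 21.3
  0.00346 mA = 0.00346 × 10^3 µA = 3.46
Sum: 4.93 + 707 + 21.3 + 3.46 = 736.69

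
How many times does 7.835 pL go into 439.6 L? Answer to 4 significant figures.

56110000000000

(439.6) / (7.835 × 10^-12) = 56.107 × 10^12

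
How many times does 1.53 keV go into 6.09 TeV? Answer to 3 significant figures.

3980000000

(6.09 × 10¹²) / (1.53 × 10³) = 3.98 × 10⁹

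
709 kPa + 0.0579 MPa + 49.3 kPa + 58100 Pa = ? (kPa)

874.3 kPa

In kPa:
  709 kPa → 709
  0.0579 MPa = 0.0579e3 kPa = 57.9
  49.3 kPa → 49.3
  58100 Pa = 58100e-3 kPa = 58.1
Sum: 709 + 57.9 + 49.3 + 58.1 = 874.3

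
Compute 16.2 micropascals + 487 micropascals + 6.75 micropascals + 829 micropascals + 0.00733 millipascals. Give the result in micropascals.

1346.28 micropascals

In micropascals:
  16.2 micropascals → 16.2
  487 micropascals → 487
  6.75 micropascals → 6.75
  829 micropascals → 829
  0.00733 millipascals = 0.00733 × 10³ micropascals = 7.33
Sum: 16.2 + 487 + 6.75 + 829 + 7.33 = 1346.28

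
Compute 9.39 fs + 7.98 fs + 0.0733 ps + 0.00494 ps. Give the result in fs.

95.61 fs

In fs:
  9.39 fs → 9.39
  7.98 fs → 7.98
  0.0733 ps = 0.0733e3 fs = 73.3
  0.00494 ps = 0.00494e3 fs = 4.94
Sum: 9.39 + 7.98 + 73.3 + 4.94 = 95.61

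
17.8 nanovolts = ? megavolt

nano = 10⁻⁹, mega = 10⁶; factor is 10⁻¹⁵.
17.8 × 10⁻¹⁵ = 0.0000000000000178

0.0000000000000178 megavolts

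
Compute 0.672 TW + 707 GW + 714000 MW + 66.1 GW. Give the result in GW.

2159.1 GW

In GW:
  0.672 TW = 0.672 × 10^3 GW = 672
  707 GW → 707
  714000 MW = 714000 × 10^-3 GW = 714
  66.1 GW → 66.1
Sum: 672 + 707 + 714 + 66.1 = 2159.1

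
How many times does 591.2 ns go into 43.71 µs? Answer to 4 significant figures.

(43.71e-6) / (591.2e-9) = 0.073934e3

73.93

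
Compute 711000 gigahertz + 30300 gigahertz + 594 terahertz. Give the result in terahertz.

1335.3 terahertz

In terahertz:
  711000 gigahertz = 711000 × 10^-3 terahertz = 711
  30300 gigahertz = 30300 × 10^-3 terahertz = 30.3
  594 terahertz → 594
Sum: 711 + 30.3 + 594 = 1335.3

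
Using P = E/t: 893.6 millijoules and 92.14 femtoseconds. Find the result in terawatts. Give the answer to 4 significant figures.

(893.6e-3) / (92.14e-15) = 9.69829e12 W

9.698 terawatts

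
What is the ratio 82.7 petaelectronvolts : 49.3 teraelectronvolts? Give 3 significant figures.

(82.7 × 10¹⁵) / (49.3 × 10¹²) = 1.677 × 10³

1680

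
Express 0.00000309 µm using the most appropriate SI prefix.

3.09 pm

= 3.09e-12 m; 1e-12 is pico.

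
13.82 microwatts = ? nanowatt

micro = 10^-6, nano = 10^-9; factor is 10^3.
13.82 × 10^3 = 13820

13820 nanowatts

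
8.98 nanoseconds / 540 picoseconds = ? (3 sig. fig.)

(8.98 × 10^-9) / (540 × 10^-12) = 0.01663 × 10^3

16.6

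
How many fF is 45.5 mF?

milli = 1e-3, femto = 1e-15; factor is 1e12.
45.5 × 1e12 = 45500000000000

45500000000000 fF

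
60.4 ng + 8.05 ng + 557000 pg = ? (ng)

625.45 ng

In ng:
  60.4 ng → 60.4
  8.05 ng → 8.05
  557000 pg = 557000e-3 ng = 557
Sum: 60.4 + 8.05 + 557 = 625.45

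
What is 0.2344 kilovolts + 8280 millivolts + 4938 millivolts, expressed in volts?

247.618 volts

In volts:
  0.2344 kilovolts = 0.2344 × 10³ volts = 234.4
  8280 millivolts = 8280 × 10⁻³ volts = 8.28
  4938 millivolts = 4938 × 10⁻³ volts = 4.938
Sum: 234.4 + 8.28 + 4.938 = 247.618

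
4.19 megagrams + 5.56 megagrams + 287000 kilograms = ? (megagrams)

In megagrams:
  4.19 megagrams → 4.19
  5.56 megagrams → 5.56
  287000 kilograms = 287000 × 10⁻³ megagrams = 287
Sum: 4.19 + 5.56 + 287 = 296.75

296.75 megagrams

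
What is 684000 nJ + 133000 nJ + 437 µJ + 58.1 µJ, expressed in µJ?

In µJ:
  684000 nJ = 684000 × 10⁻³ µJ = 684
  133000 nJ = 133000 × 10⁻³ µJ = 133
  437 µJ → 437
  58.1 µJ → 58.1
Sum: 684 + 133 + 437 + 58.1 = 1312.1

1312.1 µJ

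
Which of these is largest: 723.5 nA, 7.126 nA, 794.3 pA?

723.5 nA = 0.0000007235 A
7.126 nA = 0.000000007126 A
794.3 pA = 0.0000000007943 A

723.5 nA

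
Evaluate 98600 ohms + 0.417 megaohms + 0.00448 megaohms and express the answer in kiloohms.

In kiloohms:
  98600 ohms = 98600e-3 kiloohms = 98.6
  0.417 megaohms = 0.417e3 kiloohms = 417
  0.00448 megaohms = 0.00448e3 kiloohms = 4.48
Sum: 98.6 + 417 + 4.48 = 520.08

520.08 kiloohms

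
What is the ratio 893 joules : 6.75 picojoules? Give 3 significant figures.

(893) / (6.75 × 10^-12) = 132.3 × 10^12

132000000000000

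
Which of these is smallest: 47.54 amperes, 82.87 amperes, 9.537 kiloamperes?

47.54 amperes

47.54 amperes = 47.54 amperes
82.87 amperes = 82.87 amperes
9.537 kiloamperes = 9537 amperes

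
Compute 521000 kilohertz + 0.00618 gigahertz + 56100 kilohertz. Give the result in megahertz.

In megahertz:
  521000 kilohertz = 521000 × 10^-3 megahertz = 521
  0.00618 gigahertz = 0.00618 × 10^3 megahertz = 6.18
  56100 kilohertz = 56100 × 10^-3 megahertz = 56.1
Sum: 521 + 6.18 + 56.1 = 583.28

583.28 megahertz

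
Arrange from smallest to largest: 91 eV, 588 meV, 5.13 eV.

91 eV = 91 eV
588 meV = 0.588 eV
5.13 eV = 5.13 eV

588 meV < 5.13 eV < 91 eV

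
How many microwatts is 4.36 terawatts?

4360000000000000000 microwatts

tera = 10^12, micro = 10^-6; factor is 10^18.
4.36 × 10^18 = 4360000000000000000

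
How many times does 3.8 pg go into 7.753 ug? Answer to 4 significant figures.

2040000

(7.753e-6) / (3.8e-12) = 2.0403e6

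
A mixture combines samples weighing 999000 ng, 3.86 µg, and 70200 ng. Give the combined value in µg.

In µg:
  999000 ng = 999000 × 10⁻³ µg = 999
  3.86 µg → 3.86
  70200 ng = 70200 × 10⁻³ µg = 70.2
Sum: 999 + 3.86 + 70.2 = 1073.06

1073.06 µg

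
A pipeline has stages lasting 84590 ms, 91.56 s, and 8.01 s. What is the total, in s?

184.16 s

In s:
  84590 ms = 84590 × 10⁻³ s = 84.59
  91.56 s → 91.56
  8.01 s → 8.01
Sum: 84.59 + 91.56 + 8.01 = 184.16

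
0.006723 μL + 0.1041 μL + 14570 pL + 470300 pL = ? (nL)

595.693 nL

In nL:
  0.006723 μL = 0.006723 × 10³ nL = 6.723
  0.1041 μL = 0.1041 × 10³ nL = 104.1
  14570 pL = 14570 × 10⁻³ nL = 14.57
  470300 pL = 470300 × 10⁻³ nL = 470.3
Sum: 6.723 + 104.1 + 14.57 + 470.3 = 595.693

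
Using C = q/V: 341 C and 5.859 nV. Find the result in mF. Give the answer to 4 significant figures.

58200000000000 mF

(341) / (5.859 × 10⁻⁹) = 58.2011 × 10⁹ F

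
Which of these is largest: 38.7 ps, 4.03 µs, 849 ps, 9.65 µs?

38.7 ps = 0.0000000000387 s
4.03 µs = 0.00000403 s
849 ps = 0.000000000849 s
9.65 µs = 0.00000965 s

9.65 µs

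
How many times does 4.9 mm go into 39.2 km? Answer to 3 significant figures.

(39.2 × 10^3) / (4.9 × 10^-3) = 8 × 10^6

8000000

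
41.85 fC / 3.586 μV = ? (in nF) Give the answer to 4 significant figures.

(41.85 × 10⁻¹⁵) / (3.586 × 10⁻⁶) = 11.6704 × 10⁻⁹ F

11.67 nF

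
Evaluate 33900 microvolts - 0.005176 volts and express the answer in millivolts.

In millivolts:
  33900 microvolts = 33900e-3 millivolts = 33.9
  0.005176 volts = 0.005176e3 millivolts = 5.176
Difference: 33.9 - 5.176 = 28.724

28.724 millivolts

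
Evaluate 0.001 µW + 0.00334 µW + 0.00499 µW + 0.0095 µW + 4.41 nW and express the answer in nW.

In nW:
  0.001 µW = 0.001e3 nW = 1
  0.00334 µW = 0.00334e3 nW = 3.34
  0.00499 µW = 0.00499e3 nW = 4.99
  0.0095 µW = 0.0095e3 nW = 9.5
  4.41 nW → 4.41
Sum: 1 + 3.34 + 4.99 + 9.5 + 4.41 = 23.24

23.24 nW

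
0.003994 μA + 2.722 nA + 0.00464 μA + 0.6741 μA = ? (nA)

In nA:
  0.003994 μA = 0.003994e3 nA = 3.994
  2.722 nA → 2.722
  0.00464 μA = 0.00464e3 nA = 4.64
  0.6741 μA = 0.6741e3 nA = 674.1
Sum: 3.994 + 2.722 + 4.64 + 674.1 = 685.456

685.456 nA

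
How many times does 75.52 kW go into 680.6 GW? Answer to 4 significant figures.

(680.6 × 10^9) / (75.52 × 10^3) = 9.0122 × 10^6

9012000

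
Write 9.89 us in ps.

9890000 ps

micro = 10⁻⁶, pico = 10⁻¹²; factor is 10⁶.
9.89 × 10⁶ = 9890000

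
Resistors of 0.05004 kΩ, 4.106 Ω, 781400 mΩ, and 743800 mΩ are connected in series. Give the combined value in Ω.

1579.346 Ω

In Ω:
  0.05004 kΩ = 0.05004 × 10^3 Ω = 50.04
  4.106 Ω → 4.106
  781400 mΩ = 781400 × 10^-3 Ω = 781.4
  743800 mΩ = 743800 × 10^-3 Ω = 743.8
Sum: 50.04 + 4.106 + 781.4 + 743.8 = 1579.346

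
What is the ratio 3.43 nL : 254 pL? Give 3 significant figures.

(3.43 × 10^-9) / (254 × 10^-12) = 0.0135 × 10^3

13.5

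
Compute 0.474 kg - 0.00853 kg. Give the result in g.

In g:
  0.474 kg = 0.474e3 g = 474
  0.00853 kg = 0.00853e3 g = 8.53
Difference: 474 - 8.53 = 465.47

465.47 g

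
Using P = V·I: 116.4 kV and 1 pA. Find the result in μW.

0.1164 μW

116.4 × 10³ × 1 × 10⁻¹² = 116.4 × 10⁻⁹ W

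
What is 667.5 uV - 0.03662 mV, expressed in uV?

In uV:
  667.5 uV → 667.5
  0.03662 mV = 0.03662e3 uV = 36.62
Difference: 667.5 - 36.62 = 630.88

630.88 uV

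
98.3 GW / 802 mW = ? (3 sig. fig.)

(98.3 × 10^9) / (802 × 10^-3) = 0.1226 × 10^12

123000000000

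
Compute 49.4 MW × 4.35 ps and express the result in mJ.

0.21489 mJ

49.4e6 × 4.35e-12 = 214.89e-6 J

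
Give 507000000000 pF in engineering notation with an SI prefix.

507 mF

= 507 × 10^-3 F; 10^-3 is milli.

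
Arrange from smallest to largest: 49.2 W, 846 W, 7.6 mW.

7.6 mW < 49.2 W < 846 W

49.2 W = 49.2 W
846 W = 846 W
7.6 mW = 0.0076 W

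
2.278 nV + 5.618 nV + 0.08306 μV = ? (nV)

90.956 nV

In nV:
  2.278 nV → 2.278
  5.618 nV → 5.618
  0.08306 μV = 0.08306e3 nV = 83.06
Sum: 2.278 + 5.618 + 83.06 = 90.956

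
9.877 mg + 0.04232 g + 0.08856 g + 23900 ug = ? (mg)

In mg:
  9.877 mg → 9.877
  0.04232 g = 0.04232 × 10^3 mg = 42.32
  0.08856 g = 0.08856 × 10^3 mg = 88.56
  23900 ug = 23900 × 10^-3 mg = 23.9
Sum: 9.877 + 42.32 + 88.56 + 23.9 = 164.657

164.657 mg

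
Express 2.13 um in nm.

2130 nm

micro = 1e-6, nano = 1e-9; factor is 1e3.
2.13 × 1e3 = 2130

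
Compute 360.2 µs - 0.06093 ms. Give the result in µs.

299.27 µs

In µs:
  360.2 µs → 360.2
  0.06093 ms = 0.06093 × 10^3 µs = 60.93
Difference: 360.2 - 60.93 = 299.27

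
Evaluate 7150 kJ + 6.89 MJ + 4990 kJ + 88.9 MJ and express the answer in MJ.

In MJ:
  7150 kJ = 7150 × 10⁻³ MJ = 7.15
  6.89 MJ → 6.89
  4990 kJ = 4990 × 10⁻³ MJ = 4.99
  88.9 MJ → 88.9
Sum: 7.15 + 6.89 + 4.99 + 88.9 = 107.93

107.93 MJ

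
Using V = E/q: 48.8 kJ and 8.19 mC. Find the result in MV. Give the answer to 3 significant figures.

(48.8e3) / (8.19e-3) = 5.9585e6 V

5.96 MV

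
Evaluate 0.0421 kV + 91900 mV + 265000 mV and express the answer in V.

In V:
  0.0421 kV = 0.0421e3 V = 42.1
  91900 mV = 91900e-3 V = 91.9
  265000 mV = 265000e-3 V = 265
Sum: 42.1 + 91.9 + 265 = 399

399 V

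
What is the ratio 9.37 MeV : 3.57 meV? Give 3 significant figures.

(9.37 × 10^6) / (3.57 × 10^-3) = 2.625 × 10^9

2620000000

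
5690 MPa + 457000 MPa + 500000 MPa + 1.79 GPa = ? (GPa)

964.48 GPa

In GPa:
  5690 MPa = 5690 × 10^-3 GPa = 5.69
  457000 MPa = 457000 × 10^-3 GPa = 457
  500000 MPa = 500000 × 10^-3 GPa = 500
  1.79 GPa → 1.79
Sum: 5.69 + 457 + 500 + 1.79 = 964.48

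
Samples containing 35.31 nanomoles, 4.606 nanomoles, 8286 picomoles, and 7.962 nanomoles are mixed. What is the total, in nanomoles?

In nanomoles:
  35.31 nanomoles → 35.31
  4.606 nanomoles → 4.606
  8286 picomoles = 8286 × 10⁻³ nanomoles = 8.286
  7.962 nanomoles → 7.962
Sum: 35.31 + 4.606 + 8.286 + 7.962 = 56.164

56.164 nanomoles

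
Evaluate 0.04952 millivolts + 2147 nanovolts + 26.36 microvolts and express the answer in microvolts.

78.027 microvolts

In microvolts:
  0.04952 millivolts = 0.04952e3 microvolts = 49.52
  2147 nanovolts = 2147e-3 microvolts = 2.147
  26.36 microvolts → 26.36
Sum: 49.52 + 2.147 + 26.36 = 78.027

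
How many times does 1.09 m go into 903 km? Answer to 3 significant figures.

828000

(903 × 10^3) / (1.09) = 828.4 × 10^3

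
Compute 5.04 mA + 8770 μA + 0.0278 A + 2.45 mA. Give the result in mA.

In mA:
  5.04 mA → 5.04
  8770 μA = 8770 × 10⁻³ mA = 8.77
  0.0278 A = 0.0278 × 10³ mA = 27.8
  2.45 mA → 2.45
Sum: 5.04 + 8.77 + 27.8 + 2.45 = 44.06

44.06 mA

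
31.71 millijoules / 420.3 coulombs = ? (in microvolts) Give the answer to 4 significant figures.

(31.71e-3) / (420.3) = 0.0754461e-3 V

75.45 microvolts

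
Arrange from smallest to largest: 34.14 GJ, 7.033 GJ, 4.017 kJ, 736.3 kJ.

4.017 kJ < 736.3 kJ < 7.033 GJ < 34.14 GJ

34.14 GJ = 34140000000 J
7.033 GJ = 7033000000 J
4.017 kJ = 4017 J
736.3 kJ = 736300 J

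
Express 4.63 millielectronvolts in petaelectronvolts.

0.00000000000000000463 petaelectronvolts

milli = 1e-3, peta = 1e15; factor is 1e-18.
4.63 × 1e-18 = 0.00000000000000000463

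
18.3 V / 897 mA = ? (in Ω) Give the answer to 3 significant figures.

(18.3) / (897e-3) = 0.020401e3 Ω

20.4 Ω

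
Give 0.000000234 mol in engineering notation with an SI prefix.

= 234 × 10⁻⁹ mol; 10⁻⁹ is nano.

234 nmol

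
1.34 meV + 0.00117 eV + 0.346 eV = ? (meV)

In meV:
  1.34 meV → 1.34
  0.00117 eV = 0.00117e3 meV = 1.17
  0.346 eV = 0.346e3 meV = 346
Sum: 1.34 + 1.17 + 346 = 348.51

348.51 meV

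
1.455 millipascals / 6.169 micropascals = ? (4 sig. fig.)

235.9

(1.455 × 10^-3) / (6.169 × 10^-6) = 0.23586 × 10^3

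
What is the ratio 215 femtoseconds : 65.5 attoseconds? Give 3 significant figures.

(215e-15) / (65.5e-18) = 3.282e3

3280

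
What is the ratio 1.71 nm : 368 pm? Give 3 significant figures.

4.65

(1.71e-9) / (368e-12) = 0.004647e3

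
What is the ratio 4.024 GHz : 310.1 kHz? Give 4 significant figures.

(4.024 × 10^9) / (310.1 × 10^3) = 0.012976 × 10^6

12980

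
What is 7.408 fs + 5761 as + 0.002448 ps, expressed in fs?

In fs:
  7.408 fs → 7.408
  5761 as = 5761 × 10⁻³ fs = 5.761
  0.002448 ps = 0.002448 × 10³ fs = 2.448
Sum: 7.408 + 5.761 + 2.448 = 15.617

15.617 fs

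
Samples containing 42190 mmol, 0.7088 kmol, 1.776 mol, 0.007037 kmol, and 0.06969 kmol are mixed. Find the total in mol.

829.493 mol

In mol:
  42190 mmol = 42190 × 10^-3 mol = 42.19
  0.7088 kmol = 0.7088 × 10^3 mol = 708.8
  1.776 mol → 1.776
  0.007037 kmol = 0.007037 × 10^3 mol = 7.037
  0.06969 kmol = 0.06969 × 10^3 mol = 69.69
Sum: 42.19 + 708.8 + 1.776 + 7.037 + 69.69 = 829.493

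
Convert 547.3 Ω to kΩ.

0.5473 kΩ

(no prefix) = 10^0, kilo = 10^3; factor is 10^-3.
547.3 × 10^-3 = 0.5473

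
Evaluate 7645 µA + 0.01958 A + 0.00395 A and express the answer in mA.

31.175 mA

In mA:
  7645 µA = 7645 × 10^-3 mA = 7.645
  0.01958 A = 0.01958 × 10^3 mA = 19.58
  0.00395 A = 0.00395 × 10^3 mA = 3.95
Sum: 7.645 + 19.58 + 3.95 = 31.175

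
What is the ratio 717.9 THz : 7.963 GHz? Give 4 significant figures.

(717.9e12) / (7.963e9) = 90.154e3

90150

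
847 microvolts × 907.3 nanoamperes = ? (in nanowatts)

847 × 10⁻⁶ × 907.3 × 10⁻⁹ = 768483.1 × 10⁻¹⁵ W

0.7684831 nanowatts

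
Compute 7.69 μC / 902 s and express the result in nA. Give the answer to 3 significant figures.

(7.69 × 10⁻⁶) / (902) = 0.0085255 × 10⁻⁶ A

8.53 nA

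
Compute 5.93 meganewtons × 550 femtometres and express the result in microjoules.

5.93 × 10⁶ × 550 × 10⁻¹⁵ = 3261.5 × 10⁻⁹ J

3.2615 microjoules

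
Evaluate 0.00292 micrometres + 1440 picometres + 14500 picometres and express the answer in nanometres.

18.86 nanometres

In nanometres:
  0.00292 micrometres = 0.00292 × 10^3 nanometres = 2.92
  1440 picometres = 1440 × 10^-3 nanometres = 1.44
  14500 picometres = 14500 × 10^-3 nanometres = 14.5
Sum: 2.92 + 1.44 + 14.5 = 18.86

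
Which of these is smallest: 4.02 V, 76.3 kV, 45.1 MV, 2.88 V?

4.02 V = 4.02 V
76.3 kV = 76300 V
45.1 MV = 45100000 V
2.88 V = 2.88 V

2.88 V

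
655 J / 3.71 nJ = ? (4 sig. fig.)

(655) / (3.71 × 10^-9) = 176.55 × 10^9

176500000000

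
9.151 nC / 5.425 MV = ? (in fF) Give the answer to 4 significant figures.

(9.151 × 10^-9) / (5.425 × 10^6) = 1.68682 × 10^-15 F

1.687 fF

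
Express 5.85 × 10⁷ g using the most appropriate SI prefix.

= 58.5 × 10⁶ g; 10⁶ is mega.

58.5 Mg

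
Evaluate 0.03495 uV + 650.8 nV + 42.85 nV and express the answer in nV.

In nV:
  0.03495 uV = 0.03495e3 nV = 34.95
  650.8 nV → 650.8
  42.85 nV → 42.85
Sum: 34.95 + 650.8 + 42.85 = 728.6

728.6 nV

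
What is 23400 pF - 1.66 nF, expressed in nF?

In nF:
  23400 pF = 23400e-3 nF = 23.4
  1.66 nF → 1.66
Difference: 23.4 - 1.66 = 21.74

21.74 nF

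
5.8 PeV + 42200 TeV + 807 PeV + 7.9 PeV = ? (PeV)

In PeV:
  5.8 PeV → 5.8
  42200 TeV = 42200 × 10⁻³ PeV = 42.2
  807 PeV → 807
  7.9 PeV → 7.9
Sum: 5.8 + 42.2 + 807 + 7.9 = 862.9

862.9 PeV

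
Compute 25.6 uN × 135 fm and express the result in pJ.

25.6 × 10⁻⁶ × 135 × 10⁻¹⁵ = 3456 × 10⁻²¹ J

0.000003456 pJ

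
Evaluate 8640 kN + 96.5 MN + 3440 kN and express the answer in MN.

In MN:
  8640 kN = 8640 × 10^-3 MN = 8.64
  96.5 MN → 96.5
  3440 kN = 3440 × 10^-3 MN = 3.44
Sum: 8.64 + 96.5 + 3.44 = 108.58

108.58 MN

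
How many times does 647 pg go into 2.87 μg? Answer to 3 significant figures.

4440

(2.87 × 10^-6) / (647 × 10^-12) = 0.004436 × 10^6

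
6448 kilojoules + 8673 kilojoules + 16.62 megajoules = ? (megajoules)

31.741 megajoules

In megajoules:
  6448 kilojoules = 6448 × 10^-3 megajoules = 6.448
  8673 kilojoules = 8673 × 10^-3 megajoules = 8.673
  16.62 megajoules → 16.62
Sum: 6.448 + 8.673 + 16.62 = 31.741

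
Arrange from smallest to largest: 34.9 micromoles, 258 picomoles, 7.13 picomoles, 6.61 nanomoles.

7.13 picomoles < 258 picomoles < 6.61 nanomoles < 34.9 micromoles

34.9 micromoles = 0.0000349 moles
258 picomoles = 0.000000000258 moles
7.13 picomoles = 0.00000000000713 moles
6.61 nanomoles = 0.00000000661 moles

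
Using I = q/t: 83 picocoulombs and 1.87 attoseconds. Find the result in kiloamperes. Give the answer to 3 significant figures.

44400 kiloamperes

(83 × 10^-12) / (1.87 × 10^-18) = 44.385 × 10^6 A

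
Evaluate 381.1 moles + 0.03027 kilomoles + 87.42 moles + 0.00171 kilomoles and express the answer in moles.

500.5 moles

In moles:
  381.1 moles → 381.1
  0.03027 kilomoles = 0.03027 × 10^3 moles = 30.27
  87.42 moles → 87.42
  0.00171 kilomoles = 0.00171 × 10^3 moles = 1.71
Sum: 381.1 + 30.27 + 87.42 + 1.71 = 500.5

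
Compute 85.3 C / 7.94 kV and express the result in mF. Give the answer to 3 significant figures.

10.7 mF

(85.3) / (7.94 × 10³) = 10.743 × 10⁻³ F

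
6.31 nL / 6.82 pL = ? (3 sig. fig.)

(6.31e-9) / (6.82e-12) = 0.9252e3

925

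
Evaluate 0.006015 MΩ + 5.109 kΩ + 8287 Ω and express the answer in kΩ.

In kΩ:
  0.006015 MΩ = 0.006015 × 10³ kΩ = 6.015
  5.109 kΩ → 5.109
  8287 Ω = 8287 × 10⁻³ kΩ = 8.287
Sum: 6.015 + 5.109 + 8.287 = 19.411

19.411 kΩ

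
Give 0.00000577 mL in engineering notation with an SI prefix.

= 5.77 × 10⁻⁹ L; 10⁻⁹ is nano.

5.77 nL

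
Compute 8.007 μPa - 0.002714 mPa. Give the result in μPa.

5.293 μPa

In μPa:
  8.007 μPa → 8.007
  0.002714 mPa = 0.002714 × 10³ μPa = 2.714
Difference: 8.007 - 2.714 = 5.293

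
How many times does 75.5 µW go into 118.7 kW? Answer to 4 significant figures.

(118.7 × 10³) / (75.5 × 10⁻⁶) = 1.5722 × 10⁹

1572000000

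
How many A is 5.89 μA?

0.00000589 A

micro = 1e-6, (no prefix) = 1e0; factor is 1e-6.
5.89 × 1e-6 = 0.00000589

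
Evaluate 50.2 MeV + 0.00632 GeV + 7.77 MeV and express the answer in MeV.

64.29 MeV

In MeV:
  50.2 MeV → 50.2
  0.00632 GeV = 0.00632 × 10³ MeV = 6.32
  7.77 MeV → 7.77
Sum: 50.2 + 6.32 + 7.77 = 64.29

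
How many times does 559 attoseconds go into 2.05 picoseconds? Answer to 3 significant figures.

(2.05 × 10^-12) / (559 × 10^-18) = 0.003667 × 10^6

3670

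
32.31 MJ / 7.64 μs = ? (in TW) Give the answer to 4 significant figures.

4.229 TW

(32.31 × 10⁶) / (7.64 × 10⁻⁶) = 4.22906 × 10¹² W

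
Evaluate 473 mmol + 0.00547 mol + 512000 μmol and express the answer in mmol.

In mmol:
  473 mmol → 473
  0.00547 mol = 0.00547 × 10^3 mmol = 5.47
  512000 μmol = 512000 × 10^-3 mmol = 512
Sum: 473 + 5.47 + 512 = 990.47

990.47 mmol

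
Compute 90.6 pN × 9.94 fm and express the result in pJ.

0.000000000000900564 pJ

90.6e-12 × 9.94e-15 = 900.564e-27 J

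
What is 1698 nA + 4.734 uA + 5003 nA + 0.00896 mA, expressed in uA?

In uA:
  1698 nA = 1698 × 10^-3 uA = 1.698
  4.734 uA → 4.734
  5003 nA = 5003 × 10^-3 uA = 5.003
  0.00896 mA = 0.00896 × 10^3 uA = 8.96
Sum: 1.698 + 4.734 + 5.003 + 8.96 = 20.395

20.395 uA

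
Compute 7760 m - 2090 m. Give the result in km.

In km:
  7760 m = 7760e-3 km = 7.76
  2090 m = 2090e-3 km = 2.09
Difference: 7.76 - 2.09 = 5.67

5.67 km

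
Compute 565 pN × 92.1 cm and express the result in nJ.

565e-12 × 92.1e-2 = 52036.5e-14 J

0.520365 nJ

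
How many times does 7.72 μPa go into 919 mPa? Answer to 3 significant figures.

(919 × 10^-3) / (7.72 × 10^-6) = 119 × 10^3

119000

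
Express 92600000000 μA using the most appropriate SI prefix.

= 92.6 × 10^3 A; 10^3 is kilo.

92.6 kA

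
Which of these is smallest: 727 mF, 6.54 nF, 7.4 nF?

727 mF = 0.727 F
6.54 nF = 0.00000000654 F
7.4 nF = 0.0000000074 F

6.54 nF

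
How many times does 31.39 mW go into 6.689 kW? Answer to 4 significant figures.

(6.689 × 10³) / (31.39 × 10⁻³) = 0.21309 × 10⁶

213100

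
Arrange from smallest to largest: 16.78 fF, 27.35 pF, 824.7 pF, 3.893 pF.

16.78 fF < 3.893 pF < 27.35 pF < 824.7 pF

16.78 fF = 0.00000000000001678 F
27.35 pF = 0.00000000002735 F
824.7 pF = 0.0000000008247 F
3.893 pF = 0.000000000003893 F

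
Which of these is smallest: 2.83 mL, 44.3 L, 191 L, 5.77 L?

2.83 mL = 0.00283 L
44.3 L = 44.3 L
191 L = 191 L
5.77 L = 5.77 L

2.83 mL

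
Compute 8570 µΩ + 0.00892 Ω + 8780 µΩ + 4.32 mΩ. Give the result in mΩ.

In mΩ:
  8570 µΩ = 8570e-3 mΩ = 8.57
  0.00892 Ω = 0.00892e3 mΩ = 8.92
  8780 µΩ = 8780e-3 mΩ = 8.78
  4.32 mΩ → 4.32
Sum: 8.57 + 8.92 + 8.78 + 4.32 = 30.59

30.59 mΩ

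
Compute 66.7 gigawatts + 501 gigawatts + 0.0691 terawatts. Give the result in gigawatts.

636.8 gigawatts

In gigawatts:
  66.7 gigawatts → 66.7
  501 gigawatts → 501
  0.0691 terawatts = 0.0691e3 gigawatts = 69.1
Sum: 66.7 + 501 + 69.1 = 636.8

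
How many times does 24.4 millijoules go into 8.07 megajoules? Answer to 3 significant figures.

331000000

(8.07 × 10^6) / (24.4 × 10^-3) = 0.3307 × 10^9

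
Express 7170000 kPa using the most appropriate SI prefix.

= 7.17 × 10⁹ Pa; 10⁹ is giga.

7.17 GPa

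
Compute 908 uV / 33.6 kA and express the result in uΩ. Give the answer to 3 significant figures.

(908 × 10⁻⁶) / (33.6 × 10³) = 27.024 × 10⁻⁹ Ω

0.0270 uΩ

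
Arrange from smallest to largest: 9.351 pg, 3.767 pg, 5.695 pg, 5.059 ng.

9.351 pg = 0.000000000009351 g
3.767 pg = 0.000000000003767 g
5.695 pg = 0.000000000005695 g
5.059 ng = 0.000000005059 g

3.767 pg < 5.695 pg < 9.351 pg < 5.059 ng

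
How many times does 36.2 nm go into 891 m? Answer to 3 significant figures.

24600000000

(891) / (36.2e-9) = 24.61e9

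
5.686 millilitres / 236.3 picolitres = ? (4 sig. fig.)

(5.686e-3) / (236.3e-12) = 0.024063e9

24060000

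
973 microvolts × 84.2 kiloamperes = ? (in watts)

973e-6 × 84.2e3 = 81926.6e-3 W

81.9266 watts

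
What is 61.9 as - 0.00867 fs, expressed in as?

53.23 as

In as:
  61.9 as → 61.9
  0.00867 fs = 0.00867 × 10^3 as = 8.67
Difference: 61.9 - 8.67 = 53.23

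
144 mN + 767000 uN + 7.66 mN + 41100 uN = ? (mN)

In mN:
  144 mN → 144
  767000 uN = 767000 × 10^-3 mN = 767
  7.66 mN → 7.66
  41100 uN = 41100 × 10^-3 mN = 41.1
Sum: 144 + 767 + 7.66 + 41.1 = 959.76

959.76 mN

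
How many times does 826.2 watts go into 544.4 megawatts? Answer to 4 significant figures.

658900

(544.4 × 10^6) / (826.2) = 0.65892 × 10^6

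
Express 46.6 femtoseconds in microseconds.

femto = 10^-15, micro = 10^-6; factor is 10^-9.
46.6 × 10^-9 = 0.0000000466

0.0000000466 microseconds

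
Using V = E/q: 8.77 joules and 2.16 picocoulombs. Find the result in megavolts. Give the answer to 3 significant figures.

4060000 megavolts

(8.77) / (2.16 × 10^-12) = 4.0602 × 10^12 V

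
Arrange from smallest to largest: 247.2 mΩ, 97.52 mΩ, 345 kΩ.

97.52 mΩ < 247.2 mΩ < 345 kΩ

247.2 mΩ = 0.2472 Ω
97.52 mΩ = 0.09752 Ω
345 kΩ = 345000 Ω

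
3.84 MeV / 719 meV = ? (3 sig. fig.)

(3.84 × 10^6) / (719 × 10^-3) = 0.005341 × 10^9

5340000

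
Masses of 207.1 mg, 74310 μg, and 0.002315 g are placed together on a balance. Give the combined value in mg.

283.725 mg

In mg:
  207.1 mg → 207.1
  74310 μg = 74310 × 10^-3 mg = 74.31
  0.002315 g = 0.002315 × 10^3 mg = 2.315
Sum: 207.1 + 74.31 + 2.315 = 283.725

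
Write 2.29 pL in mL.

0.00000000229 mL

pico = 1e-12, milli = 1e-3; factor is 1e-9.
2.29 × 1e-9 = 0.00000000229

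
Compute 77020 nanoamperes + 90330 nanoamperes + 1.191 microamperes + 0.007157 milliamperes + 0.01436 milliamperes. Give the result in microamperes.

In microamperes:
  77020 nanoamperes = 77020e-3 microamperes = 77.02
  90330 nanoamperes = 90330e-3 microamperes = 90.33
  1.191 microamperes → 1.191
  0.007157 milliamperes = 0.007157e3 microamperes = 7.157
  0.01436 milliamperes = 0.01436e3 microamperes = 14.36
Sum: 77.02 + 90.33 + 1.191 + 7.157 + 14.36 = 190.058

190.058 microamperes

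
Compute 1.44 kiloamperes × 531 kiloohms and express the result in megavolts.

1.44 × 10³ × 531 × 10³ = 764.64 × 10⁶ V

764.64 megavolts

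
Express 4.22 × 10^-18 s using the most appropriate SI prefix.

= 4.22 × 10^-18 s; 10^-18 is atto.

4.22 as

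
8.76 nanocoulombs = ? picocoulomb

nano = 1e-9, pico = 1e-12; factor is 1e3.
8.76 × 1e3 = 8760

8760 picocoulombs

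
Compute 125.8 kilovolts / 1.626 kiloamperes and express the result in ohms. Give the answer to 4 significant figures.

(125.8 × 10³) / (1.626 × 10³) = 77.3678 Ω

77.37 ohms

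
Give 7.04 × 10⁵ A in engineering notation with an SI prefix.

704 kA

= 704 × 10³ A; 10³ is kilo.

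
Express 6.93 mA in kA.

0.00000693 kA

milli = 10^-3, kilo = 10^3; factor is 10^-6.
6.93 × 10^-6 = 0.00000693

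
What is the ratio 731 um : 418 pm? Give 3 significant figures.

(731 × 10⁻⁶) / (418 × 10⁻¹²) = 1.749 × 10⁶

1750000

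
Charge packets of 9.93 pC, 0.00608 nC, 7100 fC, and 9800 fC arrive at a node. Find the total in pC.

In pC:
  9.93 pC → 9.93
  0.00608 nC = 0.00608 × 10^3 pC = 6.08
  7100 fC = 7100 × 10^-3 pC = 7.1
  9800 fC = 9800 × 10^-3 pC = 9.8
Sum: 9.93 + 6.08 + 7.1 + 9.8 = 32.91

32.91 pC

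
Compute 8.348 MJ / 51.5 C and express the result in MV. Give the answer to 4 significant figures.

0.1621 MV

(8.348e6) / (51.5) = 0.162097e6 V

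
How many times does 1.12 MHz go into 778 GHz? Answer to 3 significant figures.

695000

(778 × 10^9) / (1.12 × 10^6) = 694.6 × 10^3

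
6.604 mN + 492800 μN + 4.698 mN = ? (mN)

In mN:
  6.604 mN → 6.604
  492800 μN = 492800 × 10⁻³ mN = 492.8
  4.698 mN → 4.698
Sum: 6.604 + 492.8 + 4.698 = 504.102

504.102 mN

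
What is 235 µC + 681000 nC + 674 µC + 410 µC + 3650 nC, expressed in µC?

In µC:
  235 µC → 235
  681000 nC = 681000e-3 µC = 681
  674 µC → 674
  410 µC → 410
  3650 nC = 3650e-3 µC = 3.65
Sum: 235 + 681 + 674 + 410 + 3.65 = 2003.65

2003.65 µC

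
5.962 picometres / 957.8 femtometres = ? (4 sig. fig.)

(5.962 × 10⁻¹²) / (957.8 × 10⁻¹⁵) = 0.0062247 × 10³

6.225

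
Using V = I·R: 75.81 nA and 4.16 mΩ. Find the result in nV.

0.3153696 nV

75.81 × 10⁻⁹ × 4.16 × 10⁻³ = 315.3696 × 10⁻¹² V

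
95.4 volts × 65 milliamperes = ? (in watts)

95.4 × 65 × 10^-3 = 6201 × 10^-3 W

6.201 watts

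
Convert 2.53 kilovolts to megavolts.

0.00253 megavolts

kilo = 10³, mega = 10⁶; factor is 10⁻³.
2.53 × 10⁻³ = 0.00253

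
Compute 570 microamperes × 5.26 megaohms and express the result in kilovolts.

2.9982 kilovolts

570 × 10⁻⁶ × 5.26 × 10⁶ = 2998.2 V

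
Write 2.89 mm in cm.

0.289 cm

milli = 1e-3, centi = 1e-2; factor is 1e-1.
2.89 × 1e-1 = 0.289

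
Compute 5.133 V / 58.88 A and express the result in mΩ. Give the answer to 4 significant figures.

87.18 mΩ

(5.133) / (58.88) = 0.0871773 Ω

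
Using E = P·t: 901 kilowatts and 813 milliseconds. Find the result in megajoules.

0.732513 megajoules

901 × 10^3 × 813 × 10^-3 = 732513 J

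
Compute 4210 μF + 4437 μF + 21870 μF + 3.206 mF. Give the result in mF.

33.723 mF

In mF:
  4210 μF = 4210 × 10⁻³ mF = 4.21
  4437 μF = 4437 × 10⁻³ mF = 4.437
  21870 μF = 21870 × 10⁻³ mF = 21.87
  3.206 mF → 3.206
Sum: 4.21 + 4.437 + 21.87 + 3.206 = 33.723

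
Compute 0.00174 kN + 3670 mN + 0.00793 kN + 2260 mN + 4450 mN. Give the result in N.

20.05 N

In N:
  0.00174 kN = 0.00174e3 N = 1.74
  3670 mN = 3670e-3 N = 3.67
  0.00793 kN = 0.00793e3 N = 7.93
  2260 mN = 2260e-3 N = 2.26
  4450 mN = 4450e-3 N = 4.45
Sum: 1.74 + 3.67 + 7.93 + 2.26 + 4.45 = 20.05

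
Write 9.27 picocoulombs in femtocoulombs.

pico = 10⁻¹², femto = 10⁻¹⁵; factor is 10³.
9.27 × 10³ = 9270

9270 femtocoulombs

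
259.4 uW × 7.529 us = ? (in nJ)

1.9530226 nJ

259.4e-6 × 7.529e-6 = 1953.0226e-12 J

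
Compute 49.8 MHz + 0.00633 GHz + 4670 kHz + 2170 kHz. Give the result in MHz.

62.97 MHz

In MHz:
  49.8 MHz → 49.8
  0.00633 GHz = 0.00633 × 10^3 MHz = 6.33
  4670 kHz = 4670 × 10^-3 MHz = 4.67
  2170 kHz = 2170 × 10^-3 MHz = 2.17
Sum: 49.8 + 6.33 + 4.67 + 2.17 = 62.97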